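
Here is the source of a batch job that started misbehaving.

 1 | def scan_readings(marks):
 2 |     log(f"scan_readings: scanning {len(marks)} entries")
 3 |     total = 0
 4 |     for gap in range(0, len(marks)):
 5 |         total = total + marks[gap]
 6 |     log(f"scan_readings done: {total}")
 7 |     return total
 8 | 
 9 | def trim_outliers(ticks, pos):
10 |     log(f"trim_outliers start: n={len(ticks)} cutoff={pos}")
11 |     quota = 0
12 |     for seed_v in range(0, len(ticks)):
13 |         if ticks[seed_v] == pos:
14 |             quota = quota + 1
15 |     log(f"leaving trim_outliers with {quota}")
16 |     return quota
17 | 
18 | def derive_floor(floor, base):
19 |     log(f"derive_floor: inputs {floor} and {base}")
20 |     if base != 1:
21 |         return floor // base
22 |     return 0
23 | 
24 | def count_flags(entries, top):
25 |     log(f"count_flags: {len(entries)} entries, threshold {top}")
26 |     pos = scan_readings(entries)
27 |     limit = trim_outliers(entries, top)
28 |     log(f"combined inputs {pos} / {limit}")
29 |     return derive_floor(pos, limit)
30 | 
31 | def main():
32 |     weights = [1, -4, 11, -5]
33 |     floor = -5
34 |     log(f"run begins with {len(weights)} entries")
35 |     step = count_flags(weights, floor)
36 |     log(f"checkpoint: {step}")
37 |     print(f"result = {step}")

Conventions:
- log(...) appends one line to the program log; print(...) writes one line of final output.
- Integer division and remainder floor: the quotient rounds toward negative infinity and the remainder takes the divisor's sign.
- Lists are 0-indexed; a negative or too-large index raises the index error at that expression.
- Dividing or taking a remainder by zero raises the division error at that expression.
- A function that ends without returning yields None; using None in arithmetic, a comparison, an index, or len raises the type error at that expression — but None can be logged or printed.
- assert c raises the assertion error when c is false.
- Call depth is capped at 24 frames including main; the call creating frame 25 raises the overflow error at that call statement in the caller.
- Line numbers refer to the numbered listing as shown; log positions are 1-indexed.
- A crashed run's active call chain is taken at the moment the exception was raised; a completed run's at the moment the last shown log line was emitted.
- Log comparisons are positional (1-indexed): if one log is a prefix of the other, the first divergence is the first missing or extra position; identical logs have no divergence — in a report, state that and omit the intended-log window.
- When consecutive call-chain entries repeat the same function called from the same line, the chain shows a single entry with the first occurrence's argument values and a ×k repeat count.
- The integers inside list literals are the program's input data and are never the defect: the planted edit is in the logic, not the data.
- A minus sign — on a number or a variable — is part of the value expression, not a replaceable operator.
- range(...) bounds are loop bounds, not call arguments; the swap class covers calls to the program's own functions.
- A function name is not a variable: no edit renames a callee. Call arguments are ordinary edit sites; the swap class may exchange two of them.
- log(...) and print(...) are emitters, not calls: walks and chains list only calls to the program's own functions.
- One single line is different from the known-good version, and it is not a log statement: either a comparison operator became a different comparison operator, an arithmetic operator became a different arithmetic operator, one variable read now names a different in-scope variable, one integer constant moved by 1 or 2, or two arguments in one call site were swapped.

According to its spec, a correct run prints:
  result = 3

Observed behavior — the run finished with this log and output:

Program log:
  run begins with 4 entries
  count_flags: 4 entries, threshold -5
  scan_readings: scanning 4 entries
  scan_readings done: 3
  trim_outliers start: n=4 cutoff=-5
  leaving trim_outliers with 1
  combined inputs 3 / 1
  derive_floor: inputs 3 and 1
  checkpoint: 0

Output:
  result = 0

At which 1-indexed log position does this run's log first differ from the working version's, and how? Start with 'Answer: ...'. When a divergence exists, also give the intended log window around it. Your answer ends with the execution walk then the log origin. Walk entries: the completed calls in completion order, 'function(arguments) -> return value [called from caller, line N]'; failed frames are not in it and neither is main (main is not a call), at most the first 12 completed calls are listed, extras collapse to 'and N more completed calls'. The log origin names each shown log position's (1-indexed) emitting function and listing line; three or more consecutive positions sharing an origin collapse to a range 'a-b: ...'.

Answer: at position 9 the run shows 'checkpoint: 0' where the working version logs 'checkpoint: 3'.
Intended log window:
  7: combined inputs 3 / 1
  8: derive_floor: inputs 3 and 1
  9: checkpoint: 3
Execution walk:
  scan_readings([1, -4, 11, -5]) -> 3  [called from count_flags, line 26]
  trim_outliers([1, -4, 11, -5], -5) -> 1  [called from count_flags, line 27]
  derive_floor(3, 1) -> 0  [called from count_flags, line 29]
  count_flags([1, -4, 11, -5], -5) -> 0  [called from main, line 35]
Log origin:
  1: logged in main at line 34
  2: logged in count_flags at line 25
  3: logged in scan_readings at line 2
  4: logged in scan_readings at line 6
  5: logged in trim_outliers at line 10
  6: logged in trim_outliers at line 15
  7: logged in count_flags at line 28
  8: logged in derive_floor at line 19
  9: logged in main at line 36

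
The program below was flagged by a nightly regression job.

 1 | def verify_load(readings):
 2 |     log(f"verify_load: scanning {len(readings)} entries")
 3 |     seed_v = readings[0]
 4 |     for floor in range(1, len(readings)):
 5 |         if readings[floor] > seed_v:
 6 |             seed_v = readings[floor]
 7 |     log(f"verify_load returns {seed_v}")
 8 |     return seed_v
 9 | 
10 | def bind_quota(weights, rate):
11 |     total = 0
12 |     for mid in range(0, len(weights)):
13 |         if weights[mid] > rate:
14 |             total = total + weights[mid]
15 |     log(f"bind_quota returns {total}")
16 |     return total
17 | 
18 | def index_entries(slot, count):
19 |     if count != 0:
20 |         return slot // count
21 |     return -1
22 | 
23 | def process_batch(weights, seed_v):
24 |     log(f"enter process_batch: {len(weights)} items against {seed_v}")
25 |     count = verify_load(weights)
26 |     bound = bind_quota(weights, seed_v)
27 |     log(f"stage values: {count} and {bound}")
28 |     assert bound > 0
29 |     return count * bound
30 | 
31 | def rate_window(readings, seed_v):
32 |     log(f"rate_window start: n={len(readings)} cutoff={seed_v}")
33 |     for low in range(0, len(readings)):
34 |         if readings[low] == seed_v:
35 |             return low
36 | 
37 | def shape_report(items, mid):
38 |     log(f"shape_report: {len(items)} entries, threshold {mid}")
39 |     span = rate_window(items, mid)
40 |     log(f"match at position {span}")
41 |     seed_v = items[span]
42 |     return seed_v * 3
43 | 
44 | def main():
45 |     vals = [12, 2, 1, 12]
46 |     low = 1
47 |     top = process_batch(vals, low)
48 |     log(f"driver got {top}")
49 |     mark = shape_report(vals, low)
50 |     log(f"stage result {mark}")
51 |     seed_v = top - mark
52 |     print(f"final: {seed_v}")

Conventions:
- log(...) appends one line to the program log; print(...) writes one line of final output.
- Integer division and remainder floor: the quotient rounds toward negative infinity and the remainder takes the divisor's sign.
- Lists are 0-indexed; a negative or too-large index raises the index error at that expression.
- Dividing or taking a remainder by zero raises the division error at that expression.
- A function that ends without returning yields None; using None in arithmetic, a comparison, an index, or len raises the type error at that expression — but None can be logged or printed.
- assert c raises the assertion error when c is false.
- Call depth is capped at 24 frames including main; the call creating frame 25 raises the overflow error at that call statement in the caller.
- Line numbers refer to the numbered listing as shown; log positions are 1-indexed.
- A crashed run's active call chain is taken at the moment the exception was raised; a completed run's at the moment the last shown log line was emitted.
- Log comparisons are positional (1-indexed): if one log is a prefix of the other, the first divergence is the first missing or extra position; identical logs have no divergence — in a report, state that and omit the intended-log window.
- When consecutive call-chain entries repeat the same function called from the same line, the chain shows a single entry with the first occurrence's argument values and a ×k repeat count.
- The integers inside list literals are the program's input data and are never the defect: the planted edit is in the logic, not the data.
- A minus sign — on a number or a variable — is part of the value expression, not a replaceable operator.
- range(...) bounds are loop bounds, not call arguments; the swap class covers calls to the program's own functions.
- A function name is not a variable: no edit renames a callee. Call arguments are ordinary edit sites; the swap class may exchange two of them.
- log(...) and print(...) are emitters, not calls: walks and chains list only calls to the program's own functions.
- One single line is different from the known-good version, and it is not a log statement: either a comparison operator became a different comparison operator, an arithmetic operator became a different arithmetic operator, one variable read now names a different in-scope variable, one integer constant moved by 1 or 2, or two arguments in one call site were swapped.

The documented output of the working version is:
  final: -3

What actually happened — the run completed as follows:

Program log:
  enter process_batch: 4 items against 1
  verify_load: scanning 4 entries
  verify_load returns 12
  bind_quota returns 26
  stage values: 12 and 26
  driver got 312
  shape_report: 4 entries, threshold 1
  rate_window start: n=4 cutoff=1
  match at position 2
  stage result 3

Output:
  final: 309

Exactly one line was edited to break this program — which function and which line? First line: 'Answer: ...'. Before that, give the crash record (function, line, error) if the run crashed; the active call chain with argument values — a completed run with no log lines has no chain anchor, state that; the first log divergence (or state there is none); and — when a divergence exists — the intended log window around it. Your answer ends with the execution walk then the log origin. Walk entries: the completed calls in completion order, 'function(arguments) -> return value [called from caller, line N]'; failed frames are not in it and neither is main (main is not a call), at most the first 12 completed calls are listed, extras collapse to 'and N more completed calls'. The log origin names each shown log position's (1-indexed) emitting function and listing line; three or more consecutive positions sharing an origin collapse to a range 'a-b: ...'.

Answer: the defect is in process_batch at line 29.
Core observation: Everything matches until log position 6, which reads 'driver got 312' in place of 'driver got 0'.
Call chain: main.
First divergence: at position 6 the run shows 'driver got 312' where the working version logs 'driver got 0'.
Intended log window:
  4: bind_quota returns 26
  5: stage values: 12 and 26
  6: driver got 0
  7: shape_report: 4 entries, threshold 1
Execution walk:
  verify_load([12, 2, 1, 12]) -> 12  [called from process_batch, line 25]
  bind_quota([12, 2, 1, 12], 1) -> 26  [called from process_batch, line 26]
  process_batch([12, 2, 1, 12], 1) -> 312  [called from main, line 47]
  rate_window([12, 2, 1, 12], 1) -> 2  [called from shape_report, line 39]
  shape_report([12, 2, 1, 12], 1) -> 3  [called from main, line 49]
Log origins:
  1: from process_batch, line 24
  2: from verify_load, line 2
  3: from verify_load, line 7
  4: from bind_quota, line 15
  5: from process_batch, line 27
  6: from main, line 48
  7: from shape_report, line 38
  8: from rate_window, line 32
  9: from shape_report, line 40
  10: from main, line 50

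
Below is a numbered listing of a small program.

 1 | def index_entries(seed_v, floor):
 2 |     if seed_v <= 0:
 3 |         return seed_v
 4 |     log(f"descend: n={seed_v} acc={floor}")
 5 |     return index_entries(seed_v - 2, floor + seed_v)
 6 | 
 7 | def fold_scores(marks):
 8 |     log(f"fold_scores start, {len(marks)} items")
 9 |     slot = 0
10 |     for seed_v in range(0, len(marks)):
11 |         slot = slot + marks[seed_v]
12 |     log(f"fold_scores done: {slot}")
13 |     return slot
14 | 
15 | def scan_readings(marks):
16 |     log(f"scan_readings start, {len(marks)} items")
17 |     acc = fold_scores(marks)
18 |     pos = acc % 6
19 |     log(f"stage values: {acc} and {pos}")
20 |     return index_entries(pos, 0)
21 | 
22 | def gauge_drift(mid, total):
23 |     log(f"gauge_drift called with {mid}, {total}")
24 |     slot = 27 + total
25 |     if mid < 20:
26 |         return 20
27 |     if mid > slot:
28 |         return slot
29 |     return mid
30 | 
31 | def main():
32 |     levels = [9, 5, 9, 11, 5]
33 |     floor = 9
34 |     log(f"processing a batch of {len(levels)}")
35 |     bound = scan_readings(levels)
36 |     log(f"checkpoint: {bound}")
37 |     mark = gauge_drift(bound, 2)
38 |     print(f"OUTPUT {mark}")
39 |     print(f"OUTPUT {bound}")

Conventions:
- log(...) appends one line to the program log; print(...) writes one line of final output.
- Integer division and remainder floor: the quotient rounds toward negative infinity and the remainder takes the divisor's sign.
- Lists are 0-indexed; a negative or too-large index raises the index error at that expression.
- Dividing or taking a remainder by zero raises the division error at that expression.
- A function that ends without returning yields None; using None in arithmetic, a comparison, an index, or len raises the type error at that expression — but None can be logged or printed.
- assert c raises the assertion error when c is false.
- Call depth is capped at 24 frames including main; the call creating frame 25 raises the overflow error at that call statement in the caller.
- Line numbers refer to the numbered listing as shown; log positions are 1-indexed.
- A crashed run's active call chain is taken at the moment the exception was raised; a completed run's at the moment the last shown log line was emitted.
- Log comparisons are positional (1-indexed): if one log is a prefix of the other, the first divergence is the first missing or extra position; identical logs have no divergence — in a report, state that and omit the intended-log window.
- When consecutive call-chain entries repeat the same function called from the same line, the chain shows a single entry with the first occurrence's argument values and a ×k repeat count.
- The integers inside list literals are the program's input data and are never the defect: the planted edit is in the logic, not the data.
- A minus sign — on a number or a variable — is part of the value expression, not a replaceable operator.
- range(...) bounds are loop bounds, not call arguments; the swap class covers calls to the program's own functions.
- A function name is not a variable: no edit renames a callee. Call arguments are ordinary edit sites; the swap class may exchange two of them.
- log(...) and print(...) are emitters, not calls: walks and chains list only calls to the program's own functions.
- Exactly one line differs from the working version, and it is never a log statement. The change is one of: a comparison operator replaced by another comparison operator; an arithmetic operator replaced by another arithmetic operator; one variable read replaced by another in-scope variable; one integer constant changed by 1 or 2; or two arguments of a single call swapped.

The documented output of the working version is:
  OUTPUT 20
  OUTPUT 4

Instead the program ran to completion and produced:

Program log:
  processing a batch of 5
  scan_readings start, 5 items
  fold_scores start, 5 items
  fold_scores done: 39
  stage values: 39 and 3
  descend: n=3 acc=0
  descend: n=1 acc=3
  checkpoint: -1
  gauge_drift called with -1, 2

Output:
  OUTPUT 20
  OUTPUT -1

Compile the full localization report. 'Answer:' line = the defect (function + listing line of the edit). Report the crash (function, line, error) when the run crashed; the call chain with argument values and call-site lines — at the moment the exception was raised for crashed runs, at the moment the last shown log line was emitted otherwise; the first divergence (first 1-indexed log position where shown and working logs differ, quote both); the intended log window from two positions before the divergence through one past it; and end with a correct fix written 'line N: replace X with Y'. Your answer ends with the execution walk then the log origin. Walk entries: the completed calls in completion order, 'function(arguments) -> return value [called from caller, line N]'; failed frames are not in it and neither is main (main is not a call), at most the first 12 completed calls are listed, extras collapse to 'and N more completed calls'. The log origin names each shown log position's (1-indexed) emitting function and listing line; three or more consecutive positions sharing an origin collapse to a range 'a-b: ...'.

Answer: the defect is in index_entries at line 3.
The tell: The log first diverges at position 8: the faulty run prints 'checkpoint: -1' where the working version prints 'checkpoint: 4'.
Call chain: main -> gauge_drift(-1, 2) (called at line 37).
First divergence: position 8; shown 'checkpoint: -1' vs intended 'checkpoint: 4'.
Intended log window:
  6: descend: n=3 acc=0
  7: descend: n=1 acc=3
  8: checkpoint: 4
  9: gauge_drift called with 4, 2
Execution walk:
  fold_scores([9, 5, 9, 11, 5]) -> 39  [called from scan_readings, line 17]
  index_entries(-1, 4) -> -1  [called from index_entries, line 5]
  index_entries(1, 3) -> -1  [called from index_entries, line 5]
  index_entries(3, 0) -> -1  [called from scan_readings, line 20]
  scan_readings([9, 5, 9, 11, 5]) -> -1  [called from main, line 35]
  gauge_drift(-1, 2) -> 20  [called from main, line 37]
Log origin:
  1 — main, line 34
  2 — scan_readings, line 16
  3 — fold_scores, line 8
  4 — fold_scores, line 12
  5 — scan_readings, line 19
  6 — index_entries, line 4
  7 — index_entries, line 4
  8 — main, line 36
  9 — gauge_drift, line 23
A correct fix: line 3: replace `seed_v` with `floor`.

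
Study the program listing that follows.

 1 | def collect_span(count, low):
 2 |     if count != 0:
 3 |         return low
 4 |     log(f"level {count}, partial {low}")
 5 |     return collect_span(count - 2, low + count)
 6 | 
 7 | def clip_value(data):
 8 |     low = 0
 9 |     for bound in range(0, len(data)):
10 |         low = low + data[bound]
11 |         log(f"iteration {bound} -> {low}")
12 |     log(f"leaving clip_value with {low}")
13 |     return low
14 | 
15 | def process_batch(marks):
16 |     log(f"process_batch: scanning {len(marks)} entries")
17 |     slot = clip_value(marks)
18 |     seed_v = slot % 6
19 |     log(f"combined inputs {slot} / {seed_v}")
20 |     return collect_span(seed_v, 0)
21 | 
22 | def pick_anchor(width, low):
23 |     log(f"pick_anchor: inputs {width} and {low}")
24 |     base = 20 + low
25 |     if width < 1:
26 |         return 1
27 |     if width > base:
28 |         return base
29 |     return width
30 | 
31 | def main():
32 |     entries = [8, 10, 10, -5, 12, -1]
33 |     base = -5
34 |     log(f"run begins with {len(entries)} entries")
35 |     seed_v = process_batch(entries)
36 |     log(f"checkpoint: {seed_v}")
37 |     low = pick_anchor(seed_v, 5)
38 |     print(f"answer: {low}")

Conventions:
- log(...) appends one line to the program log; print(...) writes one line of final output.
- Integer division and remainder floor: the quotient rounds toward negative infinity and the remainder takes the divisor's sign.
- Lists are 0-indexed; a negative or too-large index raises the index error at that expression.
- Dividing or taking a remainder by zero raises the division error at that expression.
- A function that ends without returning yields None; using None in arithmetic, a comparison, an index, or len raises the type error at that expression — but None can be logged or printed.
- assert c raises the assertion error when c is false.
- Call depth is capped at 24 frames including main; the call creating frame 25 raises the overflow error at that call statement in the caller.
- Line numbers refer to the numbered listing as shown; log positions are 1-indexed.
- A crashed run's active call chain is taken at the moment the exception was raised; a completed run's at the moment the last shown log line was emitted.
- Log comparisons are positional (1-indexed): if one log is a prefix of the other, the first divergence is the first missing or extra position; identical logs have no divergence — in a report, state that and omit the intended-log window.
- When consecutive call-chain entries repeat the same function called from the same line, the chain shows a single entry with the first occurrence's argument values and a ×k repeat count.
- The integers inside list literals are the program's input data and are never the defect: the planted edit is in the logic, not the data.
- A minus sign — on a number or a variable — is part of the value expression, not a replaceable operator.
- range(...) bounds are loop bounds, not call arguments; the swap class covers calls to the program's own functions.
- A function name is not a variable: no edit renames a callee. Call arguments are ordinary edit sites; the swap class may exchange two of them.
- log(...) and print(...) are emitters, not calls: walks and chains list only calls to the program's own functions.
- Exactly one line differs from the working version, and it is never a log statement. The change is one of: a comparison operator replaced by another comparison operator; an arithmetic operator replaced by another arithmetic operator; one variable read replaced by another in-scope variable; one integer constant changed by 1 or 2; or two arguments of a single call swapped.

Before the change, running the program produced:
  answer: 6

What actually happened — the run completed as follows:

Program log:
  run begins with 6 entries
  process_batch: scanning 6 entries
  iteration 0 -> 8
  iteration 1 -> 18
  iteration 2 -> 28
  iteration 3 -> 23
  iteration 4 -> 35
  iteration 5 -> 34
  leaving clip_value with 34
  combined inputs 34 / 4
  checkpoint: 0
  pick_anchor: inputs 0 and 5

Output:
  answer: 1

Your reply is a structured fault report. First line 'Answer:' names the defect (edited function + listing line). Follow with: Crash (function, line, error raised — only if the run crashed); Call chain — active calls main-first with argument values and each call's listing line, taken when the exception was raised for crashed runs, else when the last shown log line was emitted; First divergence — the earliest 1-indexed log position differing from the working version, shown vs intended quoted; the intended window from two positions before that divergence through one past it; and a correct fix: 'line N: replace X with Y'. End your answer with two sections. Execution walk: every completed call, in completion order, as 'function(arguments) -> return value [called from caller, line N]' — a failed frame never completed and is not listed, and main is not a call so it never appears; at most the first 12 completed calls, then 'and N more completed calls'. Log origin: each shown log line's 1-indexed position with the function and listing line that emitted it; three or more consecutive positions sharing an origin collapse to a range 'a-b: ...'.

Answer: the defect is in collect_span at line 2.
Key observation: Everything matches until log position 11, which reads 'checkpoint: 0' in place of 'level 4, partial 0'.
Call chain: main -> pick_anchor(0, 5) (called at line 37).
First divergence: position 11 — the shown line 'checkpoint: 0' should read 'level 4, partial 0'.
Intended log window:
  9: leaving clip_value with 34
  10: combined inputs 34 / 4
  11: level 4, partial 0
  12: level 2, partial 4
Execution walk:
  clip_value([8, 10, 10, -5, 12, -1]) -> 34  [called from process_batch, line 17]
  collect_span(4, 0) -> 0  [called from process_batch, line 20]
  process_batch([8, 10, 10, -5, 12, -1]) -> 0  [called from main, line 35]
  pick_anchor(0, 5) -> 1  [called from main, line 37]
Log origins:
  1 — main, line 34
  2 — process_batch, line 16
  3-8 — clip_value, line 11
  9 — clip_value, line 12
  10 — process_batch, line 19
  11 — main, line 36
  12 — pick_anchor, line 23
A correct fix: line 2: replace `!=` with `<=`.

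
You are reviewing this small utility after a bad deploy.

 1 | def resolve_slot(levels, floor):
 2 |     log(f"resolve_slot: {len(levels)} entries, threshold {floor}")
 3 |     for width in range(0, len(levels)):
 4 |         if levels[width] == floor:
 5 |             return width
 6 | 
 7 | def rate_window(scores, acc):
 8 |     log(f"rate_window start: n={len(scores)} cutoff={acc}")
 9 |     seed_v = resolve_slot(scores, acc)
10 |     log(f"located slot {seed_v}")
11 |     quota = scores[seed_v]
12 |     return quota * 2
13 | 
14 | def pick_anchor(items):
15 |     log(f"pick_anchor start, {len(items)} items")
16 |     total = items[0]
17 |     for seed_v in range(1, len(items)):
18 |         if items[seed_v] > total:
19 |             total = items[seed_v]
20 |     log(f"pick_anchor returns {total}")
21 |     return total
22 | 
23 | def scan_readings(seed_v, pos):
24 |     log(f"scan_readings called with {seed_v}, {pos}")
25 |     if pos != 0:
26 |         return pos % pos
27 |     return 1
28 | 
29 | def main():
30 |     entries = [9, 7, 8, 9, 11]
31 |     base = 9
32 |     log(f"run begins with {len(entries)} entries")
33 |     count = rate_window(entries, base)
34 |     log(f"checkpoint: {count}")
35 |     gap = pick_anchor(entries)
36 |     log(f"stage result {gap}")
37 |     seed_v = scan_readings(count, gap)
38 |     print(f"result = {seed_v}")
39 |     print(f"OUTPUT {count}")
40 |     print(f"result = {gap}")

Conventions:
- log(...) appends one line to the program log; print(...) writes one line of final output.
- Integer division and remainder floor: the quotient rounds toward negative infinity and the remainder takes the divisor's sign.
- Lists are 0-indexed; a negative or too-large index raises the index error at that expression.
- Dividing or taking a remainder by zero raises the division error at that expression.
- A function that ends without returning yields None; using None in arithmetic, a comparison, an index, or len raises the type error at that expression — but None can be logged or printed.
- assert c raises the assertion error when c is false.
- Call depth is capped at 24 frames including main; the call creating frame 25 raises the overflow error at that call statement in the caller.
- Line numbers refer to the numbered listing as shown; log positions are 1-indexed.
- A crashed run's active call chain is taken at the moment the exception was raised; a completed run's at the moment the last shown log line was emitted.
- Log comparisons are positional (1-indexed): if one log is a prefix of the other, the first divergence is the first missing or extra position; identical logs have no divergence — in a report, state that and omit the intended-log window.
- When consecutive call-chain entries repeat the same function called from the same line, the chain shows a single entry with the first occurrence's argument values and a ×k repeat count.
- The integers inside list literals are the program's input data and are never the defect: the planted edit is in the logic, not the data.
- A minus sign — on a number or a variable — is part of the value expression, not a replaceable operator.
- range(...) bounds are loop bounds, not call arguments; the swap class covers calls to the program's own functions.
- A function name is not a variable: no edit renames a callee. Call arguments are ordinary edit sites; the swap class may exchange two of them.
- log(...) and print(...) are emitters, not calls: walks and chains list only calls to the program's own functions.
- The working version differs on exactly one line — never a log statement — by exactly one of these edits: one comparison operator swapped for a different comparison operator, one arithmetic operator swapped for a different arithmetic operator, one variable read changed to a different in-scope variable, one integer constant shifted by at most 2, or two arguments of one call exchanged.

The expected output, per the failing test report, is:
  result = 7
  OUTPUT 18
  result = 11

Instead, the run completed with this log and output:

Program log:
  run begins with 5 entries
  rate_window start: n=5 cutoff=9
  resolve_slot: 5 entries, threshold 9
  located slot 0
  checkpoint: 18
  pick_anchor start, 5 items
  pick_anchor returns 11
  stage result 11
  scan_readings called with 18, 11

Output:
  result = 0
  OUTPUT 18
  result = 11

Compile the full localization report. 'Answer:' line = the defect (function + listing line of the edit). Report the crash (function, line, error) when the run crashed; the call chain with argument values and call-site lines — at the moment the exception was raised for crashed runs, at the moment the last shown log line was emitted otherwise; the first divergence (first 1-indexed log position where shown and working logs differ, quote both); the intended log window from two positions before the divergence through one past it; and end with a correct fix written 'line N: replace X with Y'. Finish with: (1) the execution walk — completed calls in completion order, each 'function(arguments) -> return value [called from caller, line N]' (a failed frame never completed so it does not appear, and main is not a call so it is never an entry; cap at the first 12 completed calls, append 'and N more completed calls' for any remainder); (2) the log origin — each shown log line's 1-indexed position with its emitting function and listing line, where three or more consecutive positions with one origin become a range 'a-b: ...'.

Answer: the defect is in scan_readings at line 26.
The tell: The two runs log identically and part ways only at the printed values.
Call chain: main -> scan_readings(18, 11) (called at line 37).
First divergence: none — the logs agree in full.
Execution walk:
  resolve_slot([9, 7, 8, 9, 11], 9) -> 0  [called from rate_window, line 9]
  rate_window([9, 7, 8, 9, 11], 9) -> 18  [called from main, line 33]
  pick_anchor([9, 7, 8, 9, 11]) -> 11  [called from main, line 35]
  scan_readings(18, 11) -> 0  [called from main, line 37]
Log line origins:
  1: emitted by main (line 32)
  2: emitted by rate_window (line 8)
  3: emitted by resolve_slot (line 2)
  4: emitted by rate_window (line 10)
  5: emitted by main (line 34)
  6: emitted by pick_anchor (line 15)
  7: emitted by pick_anchor (line 20)
  8: emitted by main (line 36)
  9: emitted by scan_readings (line 24)
A correct fix: line 26: replace `pos % pos` with `seed_v % pos`.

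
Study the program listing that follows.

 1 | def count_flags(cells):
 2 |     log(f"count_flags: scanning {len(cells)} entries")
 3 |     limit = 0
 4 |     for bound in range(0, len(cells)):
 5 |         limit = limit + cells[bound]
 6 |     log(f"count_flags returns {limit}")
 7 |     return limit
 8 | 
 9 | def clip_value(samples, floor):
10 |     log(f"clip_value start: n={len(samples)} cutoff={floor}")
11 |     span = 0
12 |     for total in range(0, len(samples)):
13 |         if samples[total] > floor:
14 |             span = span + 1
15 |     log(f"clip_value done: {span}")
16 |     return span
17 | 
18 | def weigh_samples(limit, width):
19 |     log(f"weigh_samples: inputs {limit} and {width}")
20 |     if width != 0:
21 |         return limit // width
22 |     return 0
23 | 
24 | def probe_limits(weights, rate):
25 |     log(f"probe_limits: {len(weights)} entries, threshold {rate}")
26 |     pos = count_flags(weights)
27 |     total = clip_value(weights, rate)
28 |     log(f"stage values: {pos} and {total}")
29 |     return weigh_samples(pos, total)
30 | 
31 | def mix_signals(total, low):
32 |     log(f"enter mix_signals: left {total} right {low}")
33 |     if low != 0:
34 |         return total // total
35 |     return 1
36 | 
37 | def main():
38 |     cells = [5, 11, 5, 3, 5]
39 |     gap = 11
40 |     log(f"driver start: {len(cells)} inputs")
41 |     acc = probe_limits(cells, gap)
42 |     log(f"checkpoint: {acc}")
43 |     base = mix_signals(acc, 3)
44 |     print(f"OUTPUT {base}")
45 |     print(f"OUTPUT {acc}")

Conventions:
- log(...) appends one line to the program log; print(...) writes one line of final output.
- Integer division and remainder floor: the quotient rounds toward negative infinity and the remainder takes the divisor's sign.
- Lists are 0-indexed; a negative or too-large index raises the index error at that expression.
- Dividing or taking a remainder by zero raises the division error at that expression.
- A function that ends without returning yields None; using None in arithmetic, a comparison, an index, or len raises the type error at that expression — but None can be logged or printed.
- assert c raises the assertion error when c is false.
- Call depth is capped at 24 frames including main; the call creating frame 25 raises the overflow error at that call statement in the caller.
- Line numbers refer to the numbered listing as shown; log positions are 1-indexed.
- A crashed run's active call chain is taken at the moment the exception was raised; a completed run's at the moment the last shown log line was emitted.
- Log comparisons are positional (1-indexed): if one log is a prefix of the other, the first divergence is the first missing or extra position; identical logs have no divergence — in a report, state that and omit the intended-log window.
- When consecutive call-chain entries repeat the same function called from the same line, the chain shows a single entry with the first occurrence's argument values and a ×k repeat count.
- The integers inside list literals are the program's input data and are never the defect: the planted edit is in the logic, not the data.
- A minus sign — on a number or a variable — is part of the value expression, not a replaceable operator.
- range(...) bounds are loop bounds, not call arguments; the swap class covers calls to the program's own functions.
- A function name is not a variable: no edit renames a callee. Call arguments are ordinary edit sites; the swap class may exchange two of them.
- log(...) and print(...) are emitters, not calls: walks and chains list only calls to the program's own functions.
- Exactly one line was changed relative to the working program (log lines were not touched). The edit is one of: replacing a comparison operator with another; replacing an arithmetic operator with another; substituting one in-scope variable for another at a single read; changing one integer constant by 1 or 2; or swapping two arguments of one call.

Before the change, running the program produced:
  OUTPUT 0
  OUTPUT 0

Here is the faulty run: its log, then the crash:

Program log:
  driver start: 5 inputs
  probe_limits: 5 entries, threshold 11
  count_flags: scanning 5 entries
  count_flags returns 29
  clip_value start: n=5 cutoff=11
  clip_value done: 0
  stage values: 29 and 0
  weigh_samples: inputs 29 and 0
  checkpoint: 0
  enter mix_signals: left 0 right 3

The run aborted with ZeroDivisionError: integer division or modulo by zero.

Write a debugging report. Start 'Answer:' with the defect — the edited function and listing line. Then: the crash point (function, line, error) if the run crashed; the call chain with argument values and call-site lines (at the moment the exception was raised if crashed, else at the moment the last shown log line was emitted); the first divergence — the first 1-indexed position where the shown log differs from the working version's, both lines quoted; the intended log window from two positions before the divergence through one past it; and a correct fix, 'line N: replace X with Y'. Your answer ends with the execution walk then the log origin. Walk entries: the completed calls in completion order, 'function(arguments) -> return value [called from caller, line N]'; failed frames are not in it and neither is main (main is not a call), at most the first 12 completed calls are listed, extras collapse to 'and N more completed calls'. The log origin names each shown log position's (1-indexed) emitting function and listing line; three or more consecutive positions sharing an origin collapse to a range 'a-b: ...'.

Answer: the defect is in mix_signals at line 34.
Key observation: Up to the failure, the log is exactly the working version's.
Crash: mix_signals, line 34, ZeroDivisionError.
Call chain: main -> mix_signals(0, 3) (called at line 43).
First divergence: none (the log streams are identical).
Execution walk:
  count_flags([5, 11, 5, 3, 5]) -> 29  [called from probe_limits, line 26]
  clip_value([5, 11, 5, 3, 5], 11) -> 0  [called from probe_limits, line 27]
  weigh_samples(29, 0) -> 0  [called from probe_limits, line 29]
  probe_limits([5, 11, 5, 3, 5], 11) -> 0  [called from main, line 41]
Log origins:
  1: logged in main at line 40
  2: logged in probe_limits at line 25
  3: logged in count_flags at line 2
  4: logged in count_flags at line 6
  5: logged in clip_value at line 10
  6: logged in clip_value at line 15
  7: logged in probe_limits at line 28
  8: logged in weigh_samples at line 19
  9: logged in main at line 42
  10: logged in mix_signals at line 32
A correct fix: line 34: replace `total // total` with `total // low`.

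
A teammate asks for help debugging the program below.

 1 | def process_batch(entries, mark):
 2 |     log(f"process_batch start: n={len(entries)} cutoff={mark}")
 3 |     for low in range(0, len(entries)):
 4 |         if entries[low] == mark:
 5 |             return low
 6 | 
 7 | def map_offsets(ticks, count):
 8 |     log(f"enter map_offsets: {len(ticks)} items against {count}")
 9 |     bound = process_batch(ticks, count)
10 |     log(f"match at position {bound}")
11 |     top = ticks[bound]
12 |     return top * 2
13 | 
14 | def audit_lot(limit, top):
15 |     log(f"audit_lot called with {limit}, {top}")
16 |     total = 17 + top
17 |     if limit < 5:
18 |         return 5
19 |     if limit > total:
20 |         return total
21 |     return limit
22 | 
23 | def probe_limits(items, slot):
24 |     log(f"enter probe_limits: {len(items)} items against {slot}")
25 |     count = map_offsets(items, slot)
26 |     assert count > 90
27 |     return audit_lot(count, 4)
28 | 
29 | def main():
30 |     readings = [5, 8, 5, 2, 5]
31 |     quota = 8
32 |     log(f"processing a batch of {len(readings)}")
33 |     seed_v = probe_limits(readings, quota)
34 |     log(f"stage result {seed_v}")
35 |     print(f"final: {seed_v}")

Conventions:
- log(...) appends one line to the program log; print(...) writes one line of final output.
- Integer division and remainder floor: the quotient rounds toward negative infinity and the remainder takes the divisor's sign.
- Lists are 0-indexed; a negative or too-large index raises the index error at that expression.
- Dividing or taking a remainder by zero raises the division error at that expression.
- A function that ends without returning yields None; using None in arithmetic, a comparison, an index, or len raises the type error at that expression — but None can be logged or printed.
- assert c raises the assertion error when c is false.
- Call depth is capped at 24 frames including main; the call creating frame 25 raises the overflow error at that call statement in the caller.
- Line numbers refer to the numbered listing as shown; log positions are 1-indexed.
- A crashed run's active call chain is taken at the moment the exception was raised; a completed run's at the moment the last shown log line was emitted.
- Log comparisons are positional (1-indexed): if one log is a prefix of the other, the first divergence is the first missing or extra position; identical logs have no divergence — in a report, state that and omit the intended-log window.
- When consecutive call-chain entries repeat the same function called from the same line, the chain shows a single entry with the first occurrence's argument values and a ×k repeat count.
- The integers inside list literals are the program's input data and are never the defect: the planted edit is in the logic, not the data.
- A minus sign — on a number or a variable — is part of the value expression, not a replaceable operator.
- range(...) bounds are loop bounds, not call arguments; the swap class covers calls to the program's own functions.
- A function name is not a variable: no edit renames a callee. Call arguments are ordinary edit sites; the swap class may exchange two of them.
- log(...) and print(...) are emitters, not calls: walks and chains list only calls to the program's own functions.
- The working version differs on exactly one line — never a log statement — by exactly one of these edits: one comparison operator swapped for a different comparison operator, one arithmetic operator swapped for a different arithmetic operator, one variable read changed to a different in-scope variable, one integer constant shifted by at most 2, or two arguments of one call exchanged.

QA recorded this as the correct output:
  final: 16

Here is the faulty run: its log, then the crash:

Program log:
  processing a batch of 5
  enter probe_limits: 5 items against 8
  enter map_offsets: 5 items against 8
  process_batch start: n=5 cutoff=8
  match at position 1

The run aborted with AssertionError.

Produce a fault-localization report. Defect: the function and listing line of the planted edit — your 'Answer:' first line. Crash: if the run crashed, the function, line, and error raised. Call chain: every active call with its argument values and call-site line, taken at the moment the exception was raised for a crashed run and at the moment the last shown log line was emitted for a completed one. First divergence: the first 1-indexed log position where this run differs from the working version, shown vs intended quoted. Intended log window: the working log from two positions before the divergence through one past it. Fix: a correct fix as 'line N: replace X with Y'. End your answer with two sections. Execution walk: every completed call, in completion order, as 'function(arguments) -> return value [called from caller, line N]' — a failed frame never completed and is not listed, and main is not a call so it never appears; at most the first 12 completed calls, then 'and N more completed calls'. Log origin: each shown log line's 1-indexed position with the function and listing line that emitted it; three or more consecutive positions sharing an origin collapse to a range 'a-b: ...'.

Answer: the defect is in probe_limits at line 26.
The tell: Only 5 log lines were emitted before the run died; the intended continuation was 'audit_lot called with 16, 4'.
Crash: probe_limits, line 26, AssertionError.
Call chain: main -> probe_limits([5, 8, 5, 2, 5], 8) (called at line 33).
First divergence: position 6 (shown log ended at 5 lines; the working version continues: 'audit_lot called with 16, 4').
Intended log window:
  4: process_batch start: n=5 cutoff=8
  5: match at position 1
  6: audit_lot called with 16, 4
  7: stage result 16
Execution walk:
  process_batch([5, 8, 5, 2, 5], 8) -> 1  [called from map_offsets, line 9]
  map_offsets([5, 8, 5, 2, 5], 8) -> 16  [called from probe_limits, line 25]
Log origin:
  1: logged in main at line 32
  2: logged in probe_limits at line 24
  3: logged in map_offsets at line 8
  4: logged in process_batch at line 2
  5: logged in map_offsets at line 10
A correct fix: line 26: replace `>` with `<=`.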